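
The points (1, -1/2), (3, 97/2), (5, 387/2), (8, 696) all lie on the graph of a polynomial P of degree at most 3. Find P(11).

Using the Lagrange interpolation formula with nodes 1, 3, 5, 8:
  L_0(u) = (u - 3)(u - 5)(u - 8) / -56
  L_1(u) = (u - 1)(u - 5)(u - 8) / 20
  L_2(u) = (u - 1)(u - 3)(u - 8) / -24
  L_3(u) = (u - 1)(u - 3)(u - 5) / 105
Then P(u) = -1/2·L_0(u) + 97/2·L_1(u) + 387/2·L_2(u) + 696·L_3(u).
Expanding and collecting terms gives P(u) = u^3 + 3u^2 - (1/2)u - 4.
Evaluating at u = 11: P(11) = 3369/2.

3369/2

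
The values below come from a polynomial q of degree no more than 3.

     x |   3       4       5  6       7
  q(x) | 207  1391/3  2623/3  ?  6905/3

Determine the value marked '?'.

1475

On equispaced nodes a degree-3 polynomial has vanishing fourth forward difference, so
  q(3) - 4·q(4) + 6·q(5) - 4·q(6) + q(7) = 0.
Substituting the known values and solving for q(6):
  -4·q(6) = -5900
  q(6) = 1475.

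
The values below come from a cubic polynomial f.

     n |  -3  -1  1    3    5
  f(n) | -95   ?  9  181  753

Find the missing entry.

The 4 known points determine the degree-3 polynomial uniquely.
Write f(n) = an^3 + bn^2 + cn + d. Substituting each data point gives a linear system:
  -27a + 9b - 3c + d = -95
  a + b + c + d = 9
  27a + 9b + 3c + d = 181
  125a + 25b + 5c + d = 753
Solving the system yields a = 5, b = 5, c = 1, d = -2.
So f(n) = 5n^3 + 5n^2 + n - 2.
Then f(-1) = -3.

-3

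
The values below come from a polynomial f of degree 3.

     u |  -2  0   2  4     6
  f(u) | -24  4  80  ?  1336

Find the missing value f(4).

444

The 4 known points determine the degree-3 polynomial uniquely.
Write f(u) = au^3 + bu^2 + cu + d. Substituting each data point gives a linear system:
  -8a + 4b - 2c + d = -24
  d = 4
  8a + 4b + 2c + d = 80
  216a + 36b + 6c + d = 1336
Solving the system yields a = 5, b = 6, c = 6, d = 4.
So f(u) = 5u^3 + 6u^2 + 6u + 4.
Then f(4) = 444.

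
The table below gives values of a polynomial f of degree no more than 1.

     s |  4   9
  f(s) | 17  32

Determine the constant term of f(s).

Write f(s) = as + b. Substituting each data point gives a linear system:
  4a + b = 17
  9a + b = 32
Solving the system yields a = 3, b = 5.
So f(s) = 3s + 5.
The constant term is 5.

5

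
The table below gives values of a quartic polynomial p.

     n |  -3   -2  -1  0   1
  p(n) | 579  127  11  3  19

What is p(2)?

Forward differences of the values at n = -3, -2, -1, 0, 1:
  p  : 579  127  11  3  19
  Δ  : -452  -116  -8  16
  Δ^2: 336  108  24
  Δ^3: -228  -84
  Δ^4: 144
The fourth differences are constant, confirming degree 4.
Interpolating (Newton forward form) and evaluating at n = 2 gives p(2) = 119.

119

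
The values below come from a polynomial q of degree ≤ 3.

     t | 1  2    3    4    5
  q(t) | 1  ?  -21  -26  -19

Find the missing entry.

-10

The 4 known points determine the degree-3 polynomial uniquely.
Write q(t) = at^3 + bt^2 + ct + d. Substituting each data point gives a linear system:
  a + b + c + d = 1
  27a + 9b + 3c + d = -21
  64a + 16b + 4c + d = -26
  125a + 25b + 5c + d = -19
Solving the system yields a = 1, b = -6, c = 0, d = 6.
So q(t) = t^3 - 6t^2 + 6.
Then q(2) = -10.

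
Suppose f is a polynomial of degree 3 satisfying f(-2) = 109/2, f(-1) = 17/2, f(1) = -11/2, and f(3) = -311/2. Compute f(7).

Using the Lagrange interpolation formula with nodes -2, -1, 1, 3:
  L_0(t) = (t + 1)(t - 1)(t - 3) / -15
  L_1(t) = (t + 2)(t - 1)(t - 3) / 8
  L_2(t) = (t + 2)(t + 1)(t - 3) / -12
  L_3(t) = (t + 2)(t + 1)(t - 1) / 40
Then f(t) = 109/2·L_0(t) + 17/2·L_1(t) - 11/2·L_2(t) - 311/2·L_3(t).
Expanding and collecting terms gives f(t) = -6t³ + t² - t + 1/2.
Evaluating at t = 7: f(7) = -4031/2.

-4031/2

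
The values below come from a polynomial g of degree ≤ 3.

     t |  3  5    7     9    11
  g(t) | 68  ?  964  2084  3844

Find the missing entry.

340

The 4 known points determine the degree-3 polynomial uniquely.
Write g(t) = at^3 + bt^2 + ct + d. Substituting each data point gives a linear system:
  27a + 9b + 3c + d = 68
  343a + 49b + 7c + d = 964
  729a + 81b + 9c + d = 2084
  1331a + 121b + 11c + d = 3844
Solving the system yields a = 3, b = -1, c = -3, d = 5.
So g(t) = 3t^3 - t^2 - 3t + 5.
Then g(5) = 340.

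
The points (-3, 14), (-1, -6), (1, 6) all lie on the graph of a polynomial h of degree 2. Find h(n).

Write h(n) = an^2 + bn + c. Substituting each data point gives a linear system:
  9a - 3b + c = 14
  a - b + c = -6
  a + b + c = 6
Solving the system yields a = 4, b = 6, c = -4.
So h(n) = 4n^2 + 6n - 4.
Check: h(-1) = -6. ✓

h(n) = 4n^2 + 6n - 4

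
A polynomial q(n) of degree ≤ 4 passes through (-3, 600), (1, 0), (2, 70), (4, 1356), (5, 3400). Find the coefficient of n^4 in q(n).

Write q(n) = an^4 + bn^3 + cn^2 + dn + e. Substituting each data point gives a linear system:
  81a - 27b + 9c - 3d + e = 600
  a + b + c + d + e = 0
  16a + 8b + 4c + 2d + e = 70
  256a + 64b + 16c + 4d + e = 1356
  625a + 125b + 25c + 5d + e = 3400
Solving the system yields a = 6, b = -3, c = 2, d = -5, e = 0.
So q(n) = 6n^4 - 3n^3 + 2n^2 - 5n.
The leading coefficient is 6.

6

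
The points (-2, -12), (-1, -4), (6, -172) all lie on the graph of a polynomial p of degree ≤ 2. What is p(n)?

Using the Lagrange interpolation formula with nodes -2, -1, 6:
  L_0(n) = (n + 1)(n - 6) / 8
  L_1(n) = (n + 2)(n - 6) / -7
  L_2(n) = (n + 2)(n + 1) / 56
Then p(n) = -12·L_0(n) - 4·L_1(n) - 172·L_2(n).
Expanding and collecting terms gives p(n) = -4n^2 - 4n - 4.
Check: p(-1) = -4. ✓

p(n) = -4n^2 - 4n - 4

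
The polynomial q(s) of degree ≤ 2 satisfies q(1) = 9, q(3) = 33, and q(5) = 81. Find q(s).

Write q(s) = as^2 + bs + c. Substituting each data point gives a linear system:
  a + b + c = 9
  9a + 3b + c = 33
  25a + 5b + c = 81
Solving the system yields a = 3, b = 0, c = 6.
So q(s) = 3s^2 + 6.
Check: q(3) = 33. ✓

q(s) = 3s^2 + 6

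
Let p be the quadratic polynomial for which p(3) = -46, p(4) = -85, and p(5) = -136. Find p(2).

Write p(s) = as^2 + bs + c. Substituting each data point gives a linear system:
  9a + 3b + c = -46
  16a + 4b + c = -85
  25a + 5b + c = -136
Solving the system yields a = -6, b = 3, c = -1.
So p(s) = -6s² + 3s - 1.
Then p(2) = -19.

-19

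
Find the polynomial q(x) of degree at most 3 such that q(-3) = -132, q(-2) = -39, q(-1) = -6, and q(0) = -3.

q(x) = 5x^3 - 2x - 3

Write q(x) = ax^3 + bx^2 + cx + d. Substituting each data point gives a linear system:
  -27a + 9b - 3c + d = -132
  -8a + 4b - 2c + d = -39
  -a + b - c + d = -6
  d = -3
Solving the system yields a = 5, b = 0, c = -2, d = -3.
So q(x) = 5x³ - 2x - 3.
Check: q(-1) = -6. ✓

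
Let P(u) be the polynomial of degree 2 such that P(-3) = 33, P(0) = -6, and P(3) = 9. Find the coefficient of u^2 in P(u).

3

Write P(u) = au^2 + bu + c. Substituting each data point gives a linear system:
  9a - 3b + c = 33
  c = -6
  9a + 3b + c = 9
Solving the system yields a = 3, b = -4, c = -6.
So P(u) = 3u^2 - 4u - 6.
The leading coefficient is 3.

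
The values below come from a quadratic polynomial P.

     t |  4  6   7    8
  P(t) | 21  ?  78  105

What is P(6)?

55

The 3 known points determine the degree-2 polynomial uniquely.
Write P(t) = at^2 + bt + c. Substituting each data point gives a linear system:
  16a + 4b + c = 21
  49a + 7b + c = 78
  64a + 8b + c = 105
Solving the system yields a = 2, b = -3, c = 1.
So P(t) = 2t² - 3t + 1.
Then P(6) = 55.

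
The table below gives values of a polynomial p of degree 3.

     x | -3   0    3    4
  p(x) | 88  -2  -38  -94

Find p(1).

Using the Lagrange interpolation formula with nodes -3, 0, 3, 4:
  L_0(x) = x(x - 3)(x - 4) / -126
  L_1(x) = (x + 3)(x - 3)(x - 4) / 36
  L_2(x) = (x + 3)x(x - 4) / -18
  L_3(x) = (x + 3)x(x - 3) / 28
Then p(x) = 88·L_0(x) - 2·L_1(x) - 38·L_2(x) - 94·L_3(x).
Expanding and collecting terms gives p(x) = -2x³ + 3x² - 3x - 2.
Evaluating at x = 1: p(1) = -4.

-4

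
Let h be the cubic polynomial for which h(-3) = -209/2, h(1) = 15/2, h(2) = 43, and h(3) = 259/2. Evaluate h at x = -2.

Write h(x) = ax^3 + bx^2 + cx + d. Substituting each data point gives a linear system:
  -27a + 9b - 3c + d = -209/2
  a + b + c + d = 15/2
  8a + 4b + 2c + d = 43
  27a + 9b + 3c + d = 259/2
Solving the system yields a = 4, b = 3/2, c = 3, d = -1.
So h(x) = 4x^3 + (3/2)x^2 + 3x - 1.
Then h(-2) = -33.

-33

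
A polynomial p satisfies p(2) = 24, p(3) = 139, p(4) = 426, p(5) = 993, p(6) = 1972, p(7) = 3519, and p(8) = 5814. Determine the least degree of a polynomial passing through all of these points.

Forward differences of the values at n = 2, 3, 4, 5, 6, 7, 8:
  p  : 24  139  426  993  1972  3519  5814
  Δ  : 115  287  567  979  1547  2295
  Δ^2: 172  280  412  568  748
  Δ^3: 108  132  156  180
  Δ^4: 24  24  24
  Δ^5: 0  0
  Δ^6: 0
The fourth differences are constant (24) and nonzero, while all higher differences vanish, so the minimal degree is 4.

4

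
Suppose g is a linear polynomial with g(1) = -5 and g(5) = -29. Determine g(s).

g(s) = -6s + 1

Write g(s) = as + b. Substituting each data point gives a linear system:
  a + b = -5
  5a + b = -29
Solving the system yields a = -6, b = 1.
So g(s) = -6s + 1.
Check: g(1) = -5. ✓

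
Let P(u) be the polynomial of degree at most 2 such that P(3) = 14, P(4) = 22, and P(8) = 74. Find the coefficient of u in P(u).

1

Write P(u) = au^2 + bu + c. Substituting each data point gives a linear system:
  9a + 3b + c = 14
  16a + 4b + c = 22
  64a + 8b + c = 74
Solving the system yields a = 1, b = 1, c = 2.
So P(u) = u^2 + u + 2.
The coefficient of u is 1.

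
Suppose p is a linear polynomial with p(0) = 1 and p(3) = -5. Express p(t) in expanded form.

p(t) = -2t + 1

Using the Lagrange interpolation formula with nodes 0, 3:
  L_0(t) = (t - 3) / -3
  L_1(t) = t / 3
Then p(t) = 1·L_0(t) - 5·L_1(t).
Expanding and collecting terms gives p(t) = -2t + 1.
Check: p(3) = -5. ✓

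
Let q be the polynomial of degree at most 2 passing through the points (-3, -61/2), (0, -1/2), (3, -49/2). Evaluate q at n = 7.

Write q(n) = an^2 + bn + c. Substituting each data point gives a linear system:
  9a - 3b + c = -61/2
  c = -1/2
  9a + 3b + c = -49/2
Solving the system yields a = -3, b = 1, c = -1/2.
So q(n) = -3n² + n - 1/2.
Then q(7) = -281/2.

-281/2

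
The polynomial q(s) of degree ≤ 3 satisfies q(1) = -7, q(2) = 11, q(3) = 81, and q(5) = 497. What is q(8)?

2261

Write q(s) = as^3 + bs^2 + cs + d. Substituting each data point gives a linear system:
  a + b + c + d = -7
  8a + 4b + 2c + d = 11
  27a + 9b + 3c + d = 81
  125a + 25b + 5c + d = 497
Solving the system yields a = 5, b = -4, c = -5, d = -3.
So q(s) = 5s^3 - 4s^2 - 5s - 3.
Then q(8) = 2261.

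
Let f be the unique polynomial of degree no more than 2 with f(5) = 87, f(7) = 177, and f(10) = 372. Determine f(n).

Write f(n) = an^2 + bn + c. Substituting each data point gives a linear system:
  25a + 5b + c = 87
  49a + 7b + c = 177
  100a + 10b + c = 372
Solving the system yields a = 4, b = -3, c = 2.
So f(n) = 4n² - 3n + 2.
Check: f(10) = 372. ✓

f(n) = 4n^2 - 3n + 2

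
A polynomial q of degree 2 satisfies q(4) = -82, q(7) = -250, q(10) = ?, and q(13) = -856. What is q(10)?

-508

On equispaced nodes a degree-2 polynomial has vanishing third forward difference, so
  - q(4) + 3·q(7) - 3·q(10) + q(13) = 0.
Substituting the known values and solving for q(10):
  -3·q(10) = 1524
  q(10) = -508.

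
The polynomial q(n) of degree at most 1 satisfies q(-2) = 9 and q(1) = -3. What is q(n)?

Write q(n) = an + b. Substituting each data point gives a linear system:
  -2a + b = 9
  a + b = -3
Solving the system yields a = -4, b = 1.
So q(n) = -4n + 1.
Check: q(1) = -3. ✓

q(n) = -4n + 1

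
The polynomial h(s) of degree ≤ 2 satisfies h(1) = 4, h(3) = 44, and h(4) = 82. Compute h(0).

Write h(s) = as^2 + bs + c. Substituting each data point gives a linear system:
  a + b + c = 4
  9a + 3b + c = 44
  16a + 4b + c = 82
Solving the system yields a = 6, b = -4, c = 2.
So h(s) = 6s² - 4s + 2.
Then h(0) = 2.

2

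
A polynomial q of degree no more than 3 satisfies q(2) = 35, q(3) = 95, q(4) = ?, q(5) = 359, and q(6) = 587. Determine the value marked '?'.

199

On equispaced nodes a degree-3 polynomial has vanishing fourth forward difference, so
  q(2) - 4·q(3) + 6·q(4) - 4·q(5) + q(6) = 0.
Substituting the known values and solving for q(4):
  6·q(4) = 1194
  q(4) = 199.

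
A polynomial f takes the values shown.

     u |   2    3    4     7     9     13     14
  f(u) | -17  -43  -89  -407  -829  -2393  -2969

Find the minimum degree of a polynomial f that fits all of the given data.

Divided differences on the nodes 2, 3, 4, 7, 9, 13, 14:
  order 0: -17  -43  -89  -407  -829  -2393  -2969
  order 1: -26  -46  -106  -211  -391  -576
  order 2: -10  -15  -21  -30  -37
  order 3: -1  -1  -1  -1
  order 4: 0  0  0
  order 5: 0  0
  order 6: 0
The order-3 divided differences are all -1 (nonzero) and every higher order vanishes, so the data lies on a polynomial of degree exactly 3.

3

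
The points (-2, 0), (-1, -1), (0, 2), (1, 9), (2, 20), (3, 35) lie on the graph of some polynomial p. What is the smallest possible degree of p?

Forward differences of the values at t = -2, -1, 0, 1, 2, 3:
  p  : 0  -1  2  9  20  35
  Δ  : -1  3  7  11  15
  Δ^2: 4  4  4  4
  Δ^3: 0  0  0
  Δ^4: 0  0
  Δ^5: 0
The second differences are constant (4) and nonzero, while all higher differences vanish, so the minimal degree is 2.

2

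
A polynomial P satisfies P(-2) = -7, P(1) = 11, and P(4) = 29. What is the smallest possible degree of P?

Forward differences of the values at s = -2, 1, 4:
  P  : -7  11  29
  Δ  : 18  18
  Δ^2: 0
The first differences are constant (18) and nonzero, while all higher differences vanish, so the minimal degree is 1.

1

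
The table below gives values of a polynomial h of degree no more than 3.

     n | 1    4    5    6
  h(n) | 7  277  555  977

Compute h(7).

1573

Write h(n) = an^3 + bn^2 + cn + d. Substituting each data point gives a linear system:
  a + b + c + d = 7
  64a + 16b + 4c + d = 277
  125a + 25b + 5c + d = 555
  216a + 36b + 6c + d = 977
Solving the system yields a = 5, b = -3, c = 0, d = 5.
So h(n) = 5n^3 - 3n^2 + 5.
Then h(7) = 1573.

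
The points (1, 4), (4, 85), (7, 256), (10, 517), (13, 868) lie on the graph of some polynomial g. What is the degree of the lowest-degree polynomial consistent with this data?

2

Forward differences of the values at s = 1, 4, 7, 10, 13:
  g  : 4  85  256  517  868
  Δ  : 81  171  261  351
  Δ^2: 90  90  90
  Δ^3: 0  0
  Δ^4: 0
The second differences are constant (90) and nonzero, while all higher differences vanish, so the minimal degree is 2.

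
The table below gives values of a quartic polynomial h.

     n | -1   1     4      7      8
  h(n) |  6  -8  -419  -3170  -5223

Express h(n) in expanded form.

h(n) = -n^4 - 2n^3 - n^2 - 5n + 1

Write h(n) = an^4 + bn^3 + cn^2 + dn + e. Substituting each data point gives a linear system:
  a - b + c - d + e = 6
  a + b + c + d + e = -8
  256a + 64b + 16c + 4d + e = -419
  2401a + 343b + 49c + 7d + e = -3170
  4096a + 512b + 64c + 8d + e = -5223
Solving the system yields a = -1, b = -2, c = -1, d = -5, e = 1.
So h(n) = -n^4 - 2n^3 - n^2 - 5n + 1.
Check: h(7) = -3170. ✓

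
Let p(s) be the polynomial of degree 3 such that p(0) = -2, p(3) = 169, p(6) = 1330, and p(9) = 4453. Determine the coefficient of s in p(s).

Write p(s) = as^3 + bs^2 + cs + d. Substituting each data point gives a linear system:
  d = -2
  27a + 9b + 3c + d = 169
  216a + 36b + 6c + d = 1330
  729a + 81b + 9c + d = 4453
Solving the system yields a = 6, b = 1, c = 0, d = -2.
So p(s) = 6s^3 + s^2 - 2.
The coefficient of s is 0.

0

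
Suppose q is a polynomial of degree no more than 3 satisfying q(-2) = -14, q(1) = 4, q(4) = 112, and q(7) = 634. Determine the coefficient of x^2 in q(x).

-1

Write q(x) = ax^3 + bx^2 + cx + d. Substituting each data point gives a linear system:
  -8a + 4b - 2c + d = -14
  a + b + c + d = 4
  64a + 16b + 4c + d = 112
  343a + 49b + 7c + d = 634
Solving the system yields a = 2, b = -1, c = -1, d = 4.
So q(x) = 2x^3 - x^2 - x + 4.
The coefficient of x^2 is -1.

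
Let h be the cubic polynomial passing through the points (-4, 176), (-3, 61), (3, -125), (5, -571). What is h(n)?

Write h(n) = an^3 + bn^2 + cn + d. Substituting each data point gives a linear system:
  -64a + 16b - 4c + d = 176
  -27a + 9b - 3c + d = 61
  27a + 9b + 3c + d = -125
  125a + 25b + 5c + d = -571
Solving the system yields a = -4, b = -4, c = 5, d = 4.
So h(n) = -4n^3 - 4n^2 + 5n + 4.
Check: h(3) = -125. ✓

h(n) = -4n^3 - 4n^2 + 5n + 4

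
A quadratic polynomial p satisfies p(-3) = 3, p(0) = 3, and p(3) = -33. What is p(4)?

Write p(s) = as^2 + bs + c. Substituting each data point gives a linear system:
  9a - 3b + c = 3
  c = 3
  9a + 3b + c = -33
Solving the system yields a = -2, b = -6, c = 3.
So p(s) = -2s² - 6s + 3.
Then p(4) = -53.

-53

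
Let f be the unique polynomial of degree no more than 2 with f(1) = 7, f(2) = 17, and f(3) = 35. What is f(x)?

Using the Lagrange interpolation formula with nodes 1, 2, 3:
  L_0(x) = (x - 2)(x - 3) / 2
  L_1(x) = (x - 1)(x - 3) / -1
  L_2(x) = (x - 1)(x - 2) / 2
Then f(x) = 7·L_0(x) + 17·L_1(x) + 35·L_2(x).
Expanding and collecting terms gives f(x) = 4x^2 - 2x + 5.
Check: f(1) = 7. ✓

f(x) = 4x^2 - 2x + 5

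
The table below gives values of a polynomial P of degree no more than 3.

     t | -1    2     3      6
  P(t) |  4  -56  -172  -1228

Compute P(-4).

262

Write P(t) = at^3 + bt^2 + ct + d. Substituting each data point gives a linear system:
  -a + b - c + d = 4
  8a + 4b + 2c + d = -56
  27a + 9b + 3c + d = -172
  216a + 36b + 6c + d = -1228
Solving the system yields a = -5, b = -4, c = -1, d = 2.
So P(t) = -5t³ - 4t² - t + 2.
Then P(-4) = 262.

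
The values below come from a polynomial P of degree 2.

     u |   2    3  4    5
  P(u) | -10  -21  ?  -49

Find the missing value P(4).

The 3 known points determine the degree-2 polynomial uniquely.
Write P(u) = au^2 + bu + c. Substituting each data point gives a linear system:
  4a + 2b + c = -10
  9a + 3b + c = -21
  25a + 5b + c = -49
Solving the system yields a = -1, b = -6, c = 6.
So P(u) = -u² - 6u + 6.
Then P(4) = -34.

-34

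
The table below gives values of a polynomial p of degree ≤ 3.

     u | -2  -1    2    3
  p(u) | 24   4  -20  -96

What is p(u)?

Write p(u) = au^3 + bu^2 + cu + d. Substituting each data point gives a linear system:
  -8a + 4b - 2c + d = 24
  -a + b - c + d = 4
  8a + 4b + 2c + d = -20
  27a + 9b + 3c + d = -96
Solving the system yields a = -4, b = -1, c = 5, d = 6.
So p(u) = -4u^3 - u^2 + 5u + 6.
Check: p(-2) = 24. ✓

p(u) = -4u^3 - u^2 + 5u + 6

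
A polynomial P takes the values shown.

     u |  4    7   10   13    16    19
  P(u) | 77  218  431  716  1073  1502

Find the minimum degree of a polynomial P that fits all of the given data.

2

Forward differences of the values at u = 4, 7, 10, 13, 16, 19:
  P  : 77  218  431  716  1073  1502
  Δ  : 141  213  285  357  429
  Δ^2: 72  72  72  72
  Δ^3: 0  0  0
  Δ^4: 0  0
  Δ^5: 0
The second differences are constant (72) and nonzero, while all higher differences vanish, so the minimal degree is 2.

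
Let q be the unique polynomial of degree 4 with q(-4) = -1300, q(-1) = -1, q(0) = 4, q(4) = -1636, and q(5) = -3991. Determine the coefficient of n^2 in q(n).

4

Write q(n) = an^4 + bn^3 + cn^2 + dn + e. Substituting each data point gives a linear system:
  256a - 64b + 16c - 4d + e = -1300
  a - b + c - d + e = -1
  e = 4
  256a + 64b + 16c + 4d + e = -1636
  625a + 125b + 25c + 5d + e = -3991
Solving the system yields a = -6, b = -3, c = 4, d = 6, e = 4.
So q(n) = -6n^4 - 3n^3 + 4n^2 + 6n + 4.
The coefficient of n^2 is 4.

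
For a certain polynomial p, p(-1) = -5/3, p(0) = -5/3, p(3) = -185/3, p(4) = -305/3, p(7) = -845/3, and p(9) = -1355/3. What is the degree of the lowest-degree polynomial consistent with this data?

Divided differences on the nodes -1, 0, 3, 4, 7, 9:
  order 0: -5/3  -5/3  -185/3  -305/3  -845/3  -1355/3
  order 1: 0  -20  -40  -60  -85
  order 2: -5  -5  -5  -5
  order 3: 0  0  0
  order 4: 0  0
  order 5: 0
The order-2 divided differences are all -5 (nonzero) and every higher order vanishes, so the data lies on a polynomial of degree exactly 2.

2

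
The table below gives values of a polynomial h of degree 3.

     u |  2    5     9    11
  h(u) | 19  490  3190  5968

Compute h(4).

235

Write h(u) = au^3 + bu^2 + cu + d. Substituting each data point gives a linear system:
  8a + 4b + 2c + d = 19
  125a + 25b + 5c + d = 490
  729a + 81b + 9c + d = 3190
  1331a + 121b + 11c + d = 5968
Solving the system yields a = 5, b = -6, c = 4, d = -5.
So h(u) = 5u^3 - 6u^2 + 4u - 5.
Then h(4) = 235.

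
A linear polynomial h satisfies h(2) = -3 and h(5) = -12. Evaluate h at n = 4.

Using the Lagrange interpolation formula with nodes 2, 5:
  L_0(n) = (n - 5) / -3
  L_1(n) = (n - 2) / 3
Then h(n) = -3·L_0(n) - 12·L_1(n).
Expanding and collecting terms gives h(n) = -3n + 3.
Evaluating at n = 4: h(4) = -9.

-9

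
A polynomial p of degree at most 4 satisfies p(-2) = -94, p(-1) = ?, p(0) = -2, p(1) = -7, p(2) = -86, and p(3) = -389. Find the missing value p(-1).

The 5 known points determine the degree-4 polynomial uniquely.
Write p(u) = au^4 + bu^3 + cu^2 + du + e. Substituting each data point gives a linear system:
  16a - 8b + 4c - 2d + e = -94
  e = -2
  a + b + c + d + e = -7
  16a + 8b + 4c + 2d + e = -86
  81a + 27b + 9c + 3d + e = -389
Solving the system yields a = -4, b = -1, c = -6, d = 6, e = -2.
So p(u) = -4u^4 - u^3 - 6u^2 + 6u - 2.
Then p(-1) = -17.

-17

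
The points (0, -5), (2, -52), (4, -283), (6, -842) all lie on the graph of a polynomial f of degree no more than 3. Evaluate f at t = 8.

Write f(t) = at^3 + bt^2 + ct + d. Substituting each data point gives a linear system:
  d = -5
  8a + 4b + 2c + d = -52
  64a + 16b + 4c + d = -283
  216a + 36b + 6c + d = -842
Solving the system yields a = -3, b = -5, c = -3/2, d = -5.
So f(t) = -3t³ - 5t² - (3/2)t - 5.
Then f(8) = -1873.

-1873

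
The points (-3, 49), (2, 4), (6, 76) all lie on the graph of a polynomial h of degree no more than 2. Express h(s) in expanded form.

h(s) = 3s^2 - 6s + 4

Write h(s) = as^2 + bs + c. Substituting each data point gives a linear system:
  9a - 3b + c = 49
  4a + 2b + c = 4
  36a + 6b + c = 76
Solving the system yields a = 3, b = -6, c = 4.
So h(s) = 3s^2 - 6s + 4.
Check: h(6) = 76. ✓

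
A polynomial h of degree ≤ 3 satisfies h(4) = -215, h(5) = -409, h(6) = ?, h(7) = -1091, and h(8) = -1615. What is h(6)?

-695

On equispaced nodes a degree-3 polynomial has vanishing fourth forward difference, so
  h(4) - 4·h(5) + 6·h(6) - 4·h(7) + h(8) = 0.
Substituting the known values and solving for h(6):
  6·h(6) = -4170
  h(6) = -695.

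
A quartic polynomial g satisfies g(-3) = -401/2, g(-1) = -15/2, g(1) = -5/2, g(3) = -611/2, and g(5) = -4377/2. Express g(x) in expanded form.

Using the Lagrange interpolation formula with nodes -3, -1, 1, 3, 5:
  L_0(x) = (x + 1)(x - 1)(x - 3)(x - 5) / 384
  L_1(x) = (x + 3)(x - 1)(x - 3)(x - 5) / -96
  L_2(x) = (x + 3)(x + 1)(x - 3)(x - 5) / 64
  L_3(x) = (x + 3)(x + 1)(x - 1)(x - 5) / -96
  L_4(x) = (x + 3)(x + 1)(x - 1)(x - 3) / 384
Then g(x) = -401/2·L_0(x) - 15/2·L_1(x) - 5/2·L_2(x) - 611/2·L_3(x) - 4377/2·L_4(x).
Expanding and collecting terms gives g(x) = -3x⁴ - (5/2)x³ - x² + 5x - 1.
Check: g(5) = -4377/2. ✓

g(x) = -3x^4 - (5/2)x^3 - x^2 + 5x - 1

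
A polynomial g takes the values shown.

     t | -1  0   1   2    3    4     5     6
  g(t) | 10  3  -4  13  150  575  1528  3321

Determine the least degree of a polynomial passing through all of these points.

Forward differences of the values at t = -1, 0, 1, 2, 3, 4, 5, 6:
  g  : 10  3  -4  13  150  575  1528  3321
  Δ  : -7  -7  17  137  425  953  1793
  Δ^2: 0  24  120  288  528  840
  Δ^3: 24  96  168  240  312
  Δ^4: 72  72  72  72
  Δ^5: 0  0  0
  Δ^6: 0  0
  Δ^7: 0
The fourth differences are constant (72) and nonzero, while all higher differences vanish, so the minimal degree is 4.

4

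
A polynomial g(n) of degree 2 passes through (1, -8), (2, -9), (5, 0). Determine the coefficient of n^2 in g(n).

Write g(n) = an^2 + bn + c. Substituting each data point gives a linear system:
  a + b + c = -8
  4a + 2b + c = -9
  25a + 5b + c = 0
Solving the system yields a = 1, b = -4, c = -5.
So g(n) = n^2 - 4n - 5.
The leading coefficient is 1.

1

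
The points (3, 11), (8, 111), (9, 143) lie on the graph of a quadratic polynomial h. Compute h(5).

39

Using the Lagrange interpolation formula with nodes 3, 8, 9:
  L_0(x) = (x - 8)(x - 9) / 30
  L_1(x) = (x - 3)(x - 9) / -5
  L_2(x) = (x - 3)(x - 8) / 6
Then h(x) = 11·L_0(x) + 111·L_1(x) + 143·L_2(x).
Expanding and collecting terms gives h(x) = 2x² - 2x - 1.
Evaluating at x = 5: h(5) = 39.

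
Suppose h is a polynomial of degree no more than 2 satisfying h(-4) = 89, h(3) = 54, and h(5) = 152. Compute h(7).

Using the Lagrange interpolation formula with nodes -4, 3, 5:
  L_0(s) = (s - 3)(s - 5) / 63
  L_1(s) = (s + 4)(s - 5) / -14
  L_2(s) = (s + 4)(s - 3) / 18
Then h(s) = 89·L_0(s) + 54·L_1(s) + 152·L_2(s).
Expanding and collecting terms gives h(s) = 6s² + s - 3.
Evaluating at s = 7: h(7) = 298.

298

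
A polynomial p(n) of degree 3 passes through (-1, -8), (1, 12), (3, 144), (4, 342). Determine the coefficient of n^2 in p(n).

Write p(n) = an^3 + bn^2 + cn + d. Substituting each data point gives a linear system:
  -a + b - c + d = -8
  a + b + c + d = 12
  27a + 9b + 3c + d = 144
  64a + 16b + 4c + d = 342
Solving the system yields a = 6, b = -4, c = 4, d = 6.
So p(n) = 6n³ - 4n² + 4n + 6.
The coefficient of n^2 is -4.

-4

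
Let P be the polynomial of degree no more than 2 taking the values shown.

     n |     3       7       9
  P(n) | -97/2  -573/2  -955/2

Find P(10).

-591

Using the Lagrange interpolation formula with nodes 3, 7, 9:
  L_0(n) = (n - 7)(n - 9) / 24
  L_1(n) = (n - 3)(n - 9) / -8
  L_2(n) = (n - 3)(n - 7) / 12
Then P(n) = -97/2·L_0(n) - 573/2·L_1(n) - 955/2·L_2(n).
Expanding and collecting terms gives P(n) = -6n² + (1/2)n + 4.
Evaluating at n = 10: P(10) = -591.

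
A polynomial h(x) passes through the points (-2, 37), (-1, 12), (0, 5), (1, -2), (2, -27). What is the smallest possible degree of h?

Forward differences of the values at x = -2, -1, 0, 1, 2:
  h  : 37  12  5  -2  -27
  Δ  : -25  -7  -7  -25
  Δ^2: 18  0  -18
  Δ^3: -18  -18
  Δ^4: 0
The third differences are constant (-18) and nonzero, while all higher differences vanish, so the minimal degree is 3.

3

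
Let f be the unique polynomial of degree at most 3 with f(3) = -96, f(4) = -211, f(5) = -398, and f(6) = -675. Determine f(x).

Write f(x) = ax^3 + bx^2 + cx + d. Substituting each data point gives a linear system:
  27a + 9b + 3c + d = -96
  64a + 16b + 4c + d = -211
  125a + 25b + 5c + d = -398
  216a + 36b + 6c + d = -675
Solving the system yields a = -3, b = 0, c = -4, d = -3.
So f(x) = -3x^3 - 4x - 3.
Check: f(6) = -675. ✓

f(x) = -3x^3 - 4x - 3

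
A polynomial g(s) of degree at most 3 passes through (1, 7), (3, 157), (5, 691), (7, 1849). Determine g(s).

Write g(s) = as^3 + bs^2 + cs + d. Substituting each data point gives a linear system:
  a + b + c + d = 7
  27a + 9b + 3c + d = 157
  125a + 25b + 5c + d = 691
  343a + 49b + 7c + d = 1849
Solving the system yields a = 5, b = 3, c = -2, d = 1.
So g(s) = 5s³ + 3s² - 2s + 1.
Check: g(5) = 691. ✓

g(s) = 5s^3 + 3s^2 - 2s + 1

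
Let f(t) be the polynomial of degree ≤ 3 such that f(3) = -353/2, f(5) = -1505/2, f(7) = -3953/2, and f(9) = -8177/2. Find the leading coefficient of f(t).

Write f(t) = at^3 + bt^2 + ct + d. Substituting each data point gives a linear system:
  27a + 9b + 3c + d = -353/2
  125a + 25b + 5c + d = -1505/2
  343a + 49b + 7c + d = -3953/2
  729a + 81b + 9c + d = -8177/2
Solving the system yields a = -5, b = -6, c = 5, d = -5/2.
So f(t) = -5t^3 - 6t^2 + 5t - 5/2.
The leading coefficient is -5.

-5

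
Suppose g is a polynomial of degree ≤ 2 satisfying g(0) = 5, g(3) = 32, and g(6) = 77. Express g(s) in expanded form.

g(s) = s^2 + 6s + 5

Using the Lagrange interpolation formula with nodes 0, 3, 6:
  L_0(s) = (s - 3)(s - 6) / 18
  L_1(s) = s(s - 6) / -9
  L_2(s) = s(s - 3) / 18
Then g(s) = 5·L_0(s) + 32·L_1(s) + 77·L_2(s).
Expanding and collecting terms gives g(s) = s² + 6s + 5.
Check: g(3) = 32. ✓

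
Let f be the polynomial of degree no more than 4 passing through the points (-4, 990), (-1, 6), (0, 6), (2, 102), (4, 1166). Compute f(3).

Using the Lagrange interpolation formula with nodes -4, -1, 0, 2, 4:
  L_0(t) = (t + 1)t(t - 2)(t - 4) / 576
  L_1(t) = (t + 4)t(t - 2)(t - 4) / -45
  L_2(t) = (t + 4)(t + 1)(t - 2)(t - 4) / 32
  L_3(t) = (t + 4)(t + 1)t(t - 4) / -72
  L_4(t) = (t + 4)(t + 1)t(t - 2) / 320
Then f(t) = 990·L_0(t) + 6·L_1(t) + 6·L_2(t) + 102·L_3(t) + 1166·L_4(t).
Expanding and collecting terms gives f(t) = 4t^4 + t^3 + 3t^2 + 6t + 6.
Evaluating at t = 3: f(3) = 402.

402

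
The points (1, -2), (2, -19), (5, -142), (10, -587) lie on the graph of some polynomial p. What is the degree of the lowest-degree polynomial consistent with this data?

2

Divided differences on the nodes 1, 2, 5, 10:
  order 0: -2  -19  -142  -587
  order 1: -17  -41  -89
  order 2: -6  -6
  order 3: 0
The order-2 divided differences are all -6 (nonzero) and every higher order vanishes, so the data lies on a polynomial of degree exactly 2.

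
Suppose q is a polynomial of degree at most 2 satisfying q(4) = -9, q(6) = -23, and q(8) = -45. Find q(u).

q(u) = -u^2 + 3u - 5

Using the Lagrange interpolation formula with nodes 4, 6, 8:
  L_0(u) = (u - 6)(u - 8) / 8
  L_1(u) = (u - 4)(u - 8) / -4
  L_2(u) = (u - 4)(u - 6) / 8
Then q(u) = -9·L_0(u) - 23·L_1(u) - 45·L_2(u).
Expanding and collecting terms gives q(u) = -u^2 + 3u - 5.
Check: q(4) = -9. ✓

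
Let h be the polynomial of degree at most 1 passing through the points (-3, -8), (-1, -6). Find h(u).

Write h(u) = au + b. Substituting each data point gives a linear system:
  -3a + b = -8
  -a + b = -6
Solving the system yields a = 1, b = -5.
So h(u) = u - 5.
Check: h(-1) = -6. ✓

h(u) = u - 5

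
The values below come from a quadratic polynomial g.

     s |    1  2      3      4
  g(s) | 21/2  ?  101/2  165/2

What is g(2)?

On equispaced nodes a degree-2 polynomial has vanishing third forward difference, so
  - g(1) + 3·g(2) - 3·g(3) + g(4) = 0.
Substituting the known values and solving for g(2):
  3·g(2) = 159/2
  g(2) = 53/2.

53/2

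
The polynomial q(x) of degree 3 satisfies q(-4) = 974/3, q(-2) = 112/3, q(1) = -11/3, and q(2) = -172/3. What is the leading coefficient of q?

-6

Write q(x) = ax^3 + bx^2 + cx + d. Substituting each data point gives a linear system:
  -64a + 16b - 4c + d = 974/3
  -8a + 4b - 2c + d = 112/3
  a + b + c + d = -11/3
  8a + 4b + 2c + d = -172/3
Solving the system yields a = -6, b = -4, c = 1/3, d = 6.
So q(x) = -6x^3 - 4x^2 + (1/3)x + 6.
The leading coefficient is -6.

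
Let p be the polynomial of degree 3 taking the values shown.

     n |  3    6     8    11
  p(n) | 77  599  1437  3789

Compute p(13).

6297

Using the Lagrange interpolation formula with nodes 3, 6, 8, 11:
  L_0(n) = (n - 6)(n - 8)(n - 11) / -120
  L_1(n) = (n - 3)(n - 8)(n - 11) / 30
  L_2(n) = (n - 3)(n - 6)(n - 11) / -30
  L_3(n) = (n - 3)(n - 6)(n - 8) / 120
Then p(n) = 77·L_0(n) + 599·L_1(n) + 1437·L_2(n) + 3789·L_3(n).
Expanding and collecting terms gives p(n) = 3n^3 - 2n^2 + 3n + 5.
Evaluating at n = 13: p(13) = 6297.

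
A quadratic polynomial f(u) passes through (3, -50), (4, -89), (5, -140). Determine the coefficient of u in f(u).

3

Write f(u) = au^2 + bu + c. Substituting each data point gives a linear system:
  9a + 3b + c = -50
  16a + 4b + c = -89
  25a + 5b + c = -140
Solving the system yields a = -6, b = 3, c = -5.
So f(u) = -6u² + 3u - 5.
The coefficient of u is 3.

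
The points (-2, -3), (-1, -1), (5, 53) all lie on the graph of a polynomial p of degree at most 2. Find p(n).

p(n) = n^2 + 5n + 3

Write p(n) = an^2 + bn + c. Substituting each data point gives a linear system:
  4a - 2b + c = -3
  a - b + c = -1
  25a + 5b + c = 53
Solving the system yields a = 1, b = 5, c = 3.
So p(n) = n^2 + 5n + 3.
Check: p(-2) = -3. ✓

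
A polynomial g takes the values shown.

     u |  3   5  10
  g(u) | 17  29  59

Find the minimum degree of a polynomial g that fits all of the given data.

1

Divided differences on the nodes 3, 5, 10:
  order 0: 17  29  59
  order 1: 6  6
  order 2: 0
The order-1 divided differences are all 6 (nonzero) and every higher order vanishes, so the data lies on a polynomial of degree exactly 1.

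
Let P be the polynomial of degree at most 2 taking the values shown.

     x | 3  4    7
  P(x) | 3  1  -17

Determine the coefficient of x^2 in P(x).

-1

Write P(x) = ax^2 + bx + c. Substituting each data point gives a linear system:
  9a + 3b + c = 3
  16a + 4b + c = 1
  49a + 7b + c = -17
Solving the system yields a = -1, b = 5, c = -3.
So P(x) = -x^2 + 5x - 3.
The leading coefficient is -1.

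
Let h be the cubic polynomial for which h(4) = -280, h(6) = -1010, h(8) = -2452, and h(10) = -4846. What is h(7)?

Forward differences of the values at s = 4, 6, 8, 10:
  h  : -280  -1010  -2452  -4846
  Δ  : -730  -1442  -2394
  Δ^2: -712  -952
  Δ^3: -240
The third differences are constant, confirming degree 3.
Interpolating (Newton forward form) and evaluating at s = 7 gives h(7) = -1627.

-1627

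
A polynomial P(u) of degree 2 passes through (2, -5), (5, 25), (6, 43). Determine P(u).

Using the Lagrange interpolation formula with nodes 2, 5, 6:
  L_0(u) = (u - 5)(u - 6) / 12
  L_1(u) = (u - 2)(u - 6) / -3
  L_2(u) = (u - 2)(u - 5) / 4
Then P(u) = -5·L_0(u) + 25·L_1(u) + 43·L_2(u).
Expanding and collecting terms gives P(u) = 2u^2 - 4u - 5.
Check: P(2) = -5. ✓

P(u) = 2u^2 - 4u - 5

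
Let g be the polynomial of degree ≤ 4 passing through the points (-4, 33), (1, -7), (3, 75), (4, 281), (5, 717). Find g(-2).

Write g(n) = an^4 + bn^3 + cn^2 + dn + e. Substituting each data point gives a linear system:
  256a - 64b + 16c - 4d + e = 33
  a + b + c + d + e = -7
  81a + 27b + 9c + 3d + e = 75
  256a + 64b + 16c + 4d + e = 281
  625a + 125b + 25c + 5d + e = 717
Solving the system yields a = 1, b = 2, c = -6, d = -1, e = -3.
So g(n) = n^4 + 2n^3 - 6n^2 - n - 3.
Then g(-2) = -25.

-25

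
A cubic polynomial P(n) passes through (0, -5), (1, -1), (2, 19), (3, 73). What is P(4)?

Write P(n) = an^3 + bn^2 + cn + d. Substituting each data point gives a linear system:
  d = -5
  a + b + c + d = -1
  8a + 4b + 2c + d = 19
  27a + 9b + 3c + d = 73
Solving the system yields a = 3, b = -1, c = 2, d = -5.
So P(n) = 3n^3 - n^2 + 2n - 5.
Then P(4) = 179.

179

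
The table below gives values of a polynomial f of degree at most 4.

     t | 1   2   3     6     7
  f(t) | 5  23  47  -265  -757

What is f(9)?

Write f(t) = at^4 + bt^3 + ct^2 + dt + e. Substituting each data point gives a linear system:
  a + b + c + d + e = 5
  16a + 8b + 4c + 2d + e = 23
  81a + 27b + 9c + 3d + e = 47
  1296a + 216b + 36c + 6d + e = -265
  2401a + 343b + 49c + 7d + e = -757
Solving the system yields a = -1, b = 5, c = -2, d = 4, e = -1.
So f(t) = -t^4 + 5t^3 - 2t^2 + 4t - 1.
Then f(9) = -3043.

-3043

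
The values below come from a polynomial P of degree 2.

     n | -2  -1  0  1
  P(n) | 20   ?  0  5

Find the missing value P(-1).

5

On equispaced nodes a degree-2 polynomial has vanishing third forward difference, so
  - P(-2) + 3·P(-1) - 3·P(0) + P(1) = 0.
Substituting the known values and solving for P(-1):
  3·P(-1) = 15
  P(-1) = 5.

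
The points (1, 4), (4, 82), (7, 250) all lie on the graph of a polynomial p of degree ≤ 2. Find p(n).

p(n) = 5n^2 + n - 2

Write p(n) = an^2 + bn + c. Substituting each data point gives a linear system:
  a + b + c = 4
  16a + 4b + c = 82
  49a + 7b + c = 250
Solving the system yields a = 5, b = 1, c = -2.
So p(n) = 5n^2 + n - 2.
Check: p(4) = 82. ✓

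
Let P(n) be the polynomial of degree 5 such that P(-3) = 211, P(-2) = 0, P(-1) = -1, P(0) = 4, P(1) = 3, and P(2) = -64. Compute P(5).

-7021

Write P(n) = an^5 + bn^4 + cn^3 + dn^2 + en + k. Substituting each data point gives a linear system:
  -243a + 81b - 27c + 9d - 3e + k = 211
  -32a + 16b - 8c + 4d - 2e + k = 0
  -a + b - c + d - e + k = -1
  k = 4
  a + b + c + d + e + k = 3
  32a + 16b + 8c + 4d + 2e + k = -64
Solving the system yields a = -2, b = -2, c = 4, d = -1, e = 0, k = 4.
So P(n) = -2n⁵ - 2n⁴ + 4n³ - n² + 4.
Then P(5) = -7021.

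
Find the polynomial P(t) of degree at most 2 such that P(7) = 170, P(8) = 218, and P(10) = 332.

P(t) = 3t^2 + 3t + 2

Write P(t) = at^2 + bt + c. Substituting each data point gives a linear system:
  49a + 7b + c = 170
  64a + 8b + c = 218
  100a + 10b + c = 332
Solving the system yields a = 3, b = 3, c = 2.
So P(t) = 3t^2 + 3t + 2.
Check: P(8) = 218. ✓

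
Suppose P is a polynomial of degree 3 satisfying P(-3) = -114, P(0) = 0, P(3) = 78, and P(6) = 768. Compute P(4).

208

Forward differences of the values at u = -3, 0, 3, 6:
  P  : -114  0  78  768
  Δ  : 114  78  690
  Δ^2: -36  612
  Δ^3: 648
The third differences are constant, confirming degree 3.
Interpolating (Newton forward form) and evaluating at u = 4 gives P(4) = 208.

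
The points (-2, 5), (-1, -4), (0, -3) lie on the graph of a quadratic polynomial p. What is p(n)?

Using the Lagrange interpolation formula with nodes -2, -1, 0:
  L_0(n) = (n + 1)n / 2
  L_1(n) = (n + 2)n / -1
  L_2(n) = (n + 2)(n + 1) / 2
Then p(n) = 5·L_0(n) - 4·L_1(n) - 3·L_2(n).
Expanding and collecting terms gives p(n) = 5n² + 6n - 3.
Check: p(-1) = -4. ✓

p(n) = 5n^2 + 6n - 3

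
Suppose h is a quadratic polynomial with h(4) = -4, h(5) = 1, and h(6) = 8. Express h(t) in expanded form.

Write h(t) = at^2 + bt + c. Substituting each data point gives a linear system:
  16a + 4b + c = -4
  25a + 5b + c = 1
  36a + 6b + c = 8
Solving the system yields a = 1, b = -4, c = -4.
So h(t) = t^2 - 4t - 4.
Check: h(4) = -4. ✓

h(t) = t^2 - 4t - 4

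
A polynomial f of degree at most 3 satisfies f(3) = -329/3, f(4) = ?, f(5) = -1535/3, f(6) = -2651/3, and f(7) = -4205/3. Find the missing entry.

On equispaced nodes a degree-3 polynomial has vanishing fourth forward difference, so
  f(3) - 4·f(4) + 6·f(5) - 4·f(6) + f(7) = 0.
Substituting the known values and solving for f(4):
  -4·f(4) = 3140/3
  f(4) = -785/3.

-785/3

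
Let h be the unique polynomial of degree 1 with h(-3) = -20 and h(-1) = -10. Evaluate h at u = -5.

-30

Write h(u) = au + b. Substituting each data point gives a linear system:
  -3a + b = -20
  -a + b = -10
Solving the system yields a = 5, b = -5.
So h(u) = 5u - 5.
Then h(-5) = -30.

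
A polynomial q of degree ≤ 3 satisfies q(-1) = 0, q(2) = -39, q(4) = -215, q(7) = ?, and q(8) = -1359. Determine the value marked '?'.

The 4 known points determine the degree-3 polynomial uniquely.
Write q(x) = ax^3 + bx^2 + cx + d. Substituting each data point gives a linear system:
  -a + b - c + d = 0
  8a + 4b + 2c + d = -39
  64a + 16b + 4c + d = -215
  512a + 64b + 8c + d = -1359
Solving the system yields a = -2, b = -5, c = -2, d = 1.
So q(x) = -2x^3 - 5x^2 - 2x + 1.
Then q(7) = -944.

-944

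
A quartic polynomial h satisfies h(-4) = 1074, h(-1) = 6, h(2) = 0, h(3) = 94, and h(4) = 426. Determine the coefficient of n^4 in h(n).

Write h(n) = an^4 + bn^3 + cn^2 + dn + e. Substituting each data point gives a linear system:
  256a - 64b + 16c - 4d + e = 1074
  a - b + c - d + e = 6
  16a + 8b + 4c + 2d + e = 0
  81a + 27b + 9c + 3d + e = 94
  256a + 64b + 16c + 4d + e = 426
Solving the system yields a = 3, b = -5, c = -1, d = -1, e = -2.
So h(n) = 3n^4 - 5n^3 - n^2 - n - 2.
The leading coefficient is 3.

3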